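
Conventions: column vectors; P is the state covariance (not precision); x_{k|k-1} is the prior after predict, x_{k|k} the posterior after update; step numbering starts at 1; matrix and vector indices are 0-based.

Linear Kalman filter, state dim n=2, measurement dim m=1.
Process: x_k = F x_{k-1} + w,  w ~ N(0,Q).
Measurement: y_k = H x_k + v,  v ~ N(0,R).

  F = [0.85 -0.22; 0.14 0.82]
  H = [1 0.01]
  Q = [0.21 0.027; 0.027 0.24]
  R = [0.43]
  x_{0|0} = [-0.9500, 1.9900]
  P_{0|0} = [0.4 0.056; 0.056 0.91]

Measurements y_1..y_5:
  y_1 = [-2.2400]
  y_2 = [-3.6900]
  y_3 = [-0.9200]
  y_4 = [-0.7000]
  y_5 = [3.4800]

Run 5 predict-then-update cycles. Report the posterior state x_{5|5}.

x_post = [1.2492, -0.8201]

step 1: x^-=[-1.2453, 1.4988]  P^-=[0.5221 -0.0523; -0.0523 0.8726]  S=[0.9511]  K=[0.5484; -0.0458]  nu=[-1.0097]  x^+=[-1.7990, 1.5450]  P^+=[0.2361 -0.0284; -0.0284 0.8706]
step 2: x^-=[-1.8690, 1.0151]  P^-=[0.4333 -0.1209; -0.1209 0.8235]  S=[0.8610]  K=[0.5019; -0.1308]  nu=[-1.8311]  x^+=[-2.7880, 1.2546]  P^+=[0.2165 -0.0643; -0.0643 0.8088]
step 3: x^-=[-2.6458, 0.6384]  P^-=[0.4296 -0.1360; -0.1360 0.7733]  S=[0.8570]  K=[0.4997; -0.1497]  nu=[1.7195]  x^+=[-1.7866, 0.3811]  P^+=[0.2156 -0.0719; -0.0719 0.7541]
step 4: x^-=[-1.6024, 0.0624]  P^-=[0.4292 -0.1313; -0.1313 0.7348]  S=[0.8566]  K=[0.4995; -0.1447]  nu=[0.9018]  x^+=[-1.1520, -0.0681]  P^+=[0.2155 -0.0694; -0.0694 0.7168]
step 5: x^-=[-0.9642, -0.2171]  P^-=[0.4263 -0.1229; -0.1229 0.7103]  S=[0.8539]  K=[0.4978; -0.1356]  nu=[4.4464]  x^+=[1.2492, -0.8201]  P^+=[0.2147 -0.0653; -0.0653 0.6946]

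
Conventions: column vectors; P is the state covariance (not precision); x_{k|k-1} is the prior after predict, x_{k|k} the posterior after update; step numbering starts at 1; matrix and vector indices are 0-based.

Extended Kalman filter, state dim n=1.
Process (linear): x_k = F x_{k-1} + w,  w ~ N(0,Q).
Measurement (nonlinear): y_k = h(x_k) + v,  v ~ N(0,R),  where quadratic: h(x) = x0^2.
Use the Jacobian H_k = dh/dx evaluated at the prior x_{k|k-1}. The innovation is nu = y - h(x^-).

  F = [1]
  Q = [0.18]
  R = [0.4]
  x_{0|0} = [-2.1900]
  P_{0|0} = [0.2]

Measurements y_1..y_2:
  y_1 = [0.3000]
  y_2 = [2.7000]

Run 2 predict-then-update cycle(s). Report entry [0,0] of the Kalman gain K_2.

K[0,0] = -0.3071

step 1: x^-=[-2.1900]  P^-=[0.3800]  H_jac=[-4.3800]  S=[7.6901]  K=[-0.2164]  nu=[-4.4961]  x^+=[-1.2169]  P^+=[0.0198]
step 2: x^-=[-1.2169]  P^-=[0.1998]  H_jac=[-2.4338]  S=[1.5833]  K=[-0.3071]  nu=[1.2192]  x^+=[-1.5913]  P^+=[0.0505]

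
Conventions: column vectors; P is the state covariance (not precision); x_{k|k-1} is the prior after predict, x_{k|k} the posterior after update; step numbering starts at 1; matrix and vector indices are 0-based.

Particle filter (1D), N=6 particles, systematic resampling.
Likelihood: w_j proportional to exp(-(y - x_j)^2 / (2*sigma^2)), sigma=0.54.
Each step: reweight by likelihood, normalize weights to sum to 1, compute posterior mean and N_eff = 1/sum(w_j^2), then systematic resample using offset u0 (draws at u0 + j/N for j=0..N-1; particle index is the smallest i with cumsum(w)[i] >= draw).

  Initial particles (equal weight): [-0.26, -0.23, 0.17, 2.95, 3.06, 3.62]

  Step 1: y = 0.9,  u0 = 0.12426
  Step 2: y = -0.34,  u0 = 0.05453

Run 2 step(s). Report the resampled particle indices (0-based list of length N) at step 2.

resampled_idx = [0, 1, 1, 2, 4, 5]

step 1: w=[0.1622, 0.1825, 0.6535, 0.0012, 0.0005, 0.0000]  mean=0.0322  Neff=2.0545  idx=[0, 1, 2, 2, 2, 2]
step 2: w=[0.2184, 0.2163, 0.1413, 0.1413, 0.1413, 0.1413]  mean=-0.0104  Neff=5.7351  idx=[0, 1, 1, 2, 4, 5]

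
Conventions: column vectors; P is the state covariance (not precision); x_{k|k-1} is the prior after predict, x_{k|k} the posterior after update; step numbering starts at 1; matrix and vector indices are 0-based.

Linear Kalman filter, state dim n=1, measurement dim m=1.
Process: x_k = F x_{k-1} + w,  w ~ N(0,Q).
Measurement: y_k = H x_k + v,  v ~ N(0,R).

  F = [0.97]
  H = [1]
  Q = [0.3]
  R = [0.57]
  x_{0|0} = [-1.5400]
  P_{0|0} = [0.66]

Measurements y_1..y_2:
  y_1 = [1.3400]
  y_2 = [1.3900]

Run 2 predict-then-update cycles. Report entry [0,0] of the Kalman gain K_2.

K[0,0] = 0.5255

step 1: x^-=[-1.4938]  P^-=[0.9210]  S=[1.4910]  K=[0.6177]  nu=[2.8338]  x^+=[0.2567]  P^+=[0.3521]
step 2: x^-=[0.2490]  P^-=[0.6313]  S=[1.2013]  K=[0.5255]  nu=[1.1410]  x^+=[0.8486]  P^+=[0.2995]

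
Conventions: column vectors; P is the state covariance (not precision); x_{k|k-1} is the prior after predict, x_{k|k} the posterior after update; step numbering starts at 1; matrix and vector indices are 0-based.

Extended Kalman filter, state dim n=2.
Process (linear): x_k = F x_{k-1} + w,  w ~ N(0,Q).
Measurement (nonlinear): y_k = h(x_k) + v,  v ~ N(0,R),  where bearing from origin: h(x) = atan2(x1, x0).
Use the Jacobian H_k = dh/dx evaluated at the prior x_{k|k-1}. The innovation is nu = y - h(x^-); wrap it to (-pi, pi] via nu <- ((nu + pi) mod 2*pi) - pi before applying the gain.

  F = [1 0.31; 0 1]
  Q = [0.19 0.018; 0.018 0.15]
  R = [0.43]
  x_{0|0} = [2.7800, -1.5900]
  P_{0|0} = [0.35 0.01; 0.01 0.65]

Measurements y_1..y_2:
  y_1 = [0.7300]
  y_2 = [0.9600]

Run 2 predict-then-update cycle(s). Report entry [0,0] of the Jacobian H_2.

step 1: x^-=[2.2871, -1.5900]  P^-=[0.6087 0.2295; 0.2295 0.8000]  H_jac=[0.2049 0.2948]  S=[0.5528]  K=[0.3480; 0.5117]  nu=[1.3375]  x^+=[2.7526, -0.9057]  P^+=[0.5417 0.1311; 0.1311 0.6553]
step 2: x^-=[2.4718, -0.9057]  P^-=[0.8759 0.3522; 0.3522 0.8053]  H_jac=[0.1307 0.3567]  S=[0.5802]  K=[0.4138; 0.5743]  nu=[1.3112]  x^+=[3.0144, -0.1526]  P^+=[0.7766 0.2143; 0.2143 0.6139]

H_jac[0,0] = 0.1307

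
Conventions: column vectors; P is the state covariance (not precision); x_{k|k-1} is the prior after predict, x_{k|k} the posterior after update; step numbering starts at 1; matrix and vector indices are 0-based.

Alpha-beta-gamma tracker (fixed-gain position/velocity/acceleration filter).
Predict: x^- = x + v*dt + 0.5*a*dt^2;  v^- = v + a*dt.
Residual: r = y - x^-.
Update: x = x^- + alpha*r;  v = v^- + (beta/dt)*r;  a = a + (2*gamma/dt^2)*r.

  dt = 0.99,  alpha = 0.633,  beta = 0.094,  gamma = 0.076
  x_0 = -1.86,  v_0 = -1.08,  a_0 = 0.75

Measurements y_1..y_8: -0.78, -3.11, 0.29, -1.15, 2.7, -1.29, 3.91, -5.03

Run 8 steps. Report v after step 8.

step 1: x_pred=-2.5617  r=1.7817  x^+=-1.4339  v^+=-0.1683  a^+=1.0263
step 2: x_pred=-1.0976  r=-2.0124  x^+=-2.3714  v^+=0.6566  a^+=0.7142
step 3: x_pred=-1.3714  r=1.6614  x^+=-0.3197  v^+=1.5215  a^+=0.9719
step 4: x_pred=1.6628  r=-2.8128  x^+=-0.1177  v^+=2.2165  a^+=0.5356
step 5: x_pred=2.3391  r=0.3609  x^+=2.5676  v^+=2.7811  a^+=0.5916
step 6: x_pred=5.6108  r=-6.9008  x^+=1.2426  v^+=2.7115  a^+=-0.4786
step 7: x_pred=3.6925  r=0.2175  x^+=3.8302  v^+=2.2584  a^+=-0.4449
step 8: x_pred=5.8480  r=-10.8780  x^+=-1.0378  v^+=0.7851  a^+=-2.1319

v_post = 0.7851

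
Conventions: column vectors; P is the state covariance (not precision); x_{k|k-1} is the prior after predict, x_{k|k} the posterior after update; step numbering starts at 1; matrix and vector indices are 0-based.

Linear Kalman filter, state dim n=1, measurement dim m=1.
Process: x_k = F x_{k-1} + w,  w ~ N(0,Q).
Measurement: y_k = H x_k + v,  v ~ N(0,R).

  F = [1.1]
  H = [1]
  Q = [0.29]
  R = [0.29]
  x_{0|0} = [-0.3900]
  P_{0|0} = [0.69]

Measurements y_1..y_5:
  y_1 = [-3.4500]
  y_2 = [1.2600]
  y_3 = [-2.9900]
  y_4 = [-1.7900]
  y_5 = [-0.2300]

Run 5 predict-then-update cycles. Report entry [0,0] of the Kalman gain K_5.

K[0,0] = 0.6396

step 1: x^-=[-0.4290]  P^-=[1.1249]  S=[1.4149]  K=[0.7950]  nu=[-3.0210]  x^+=[-2.8308]  P^+=[0.2306]
step 2: x^-=[-3.1139]  P^-=[0.5690]  S=[0.8590]  K=[0.6624]  nu=[4.3739]  x^+=[-0.2167]  P^+=[0.1921]
step 3: x^-=[-0.2383]  P^-=[0.5224]  S=[0.8124]  K=[0.6430]  nu=[-2.7517]  x^+=[-2.0078]  P^+=[0.1865]
step 4: x^-=[-2.2086]  P^-=[0.5156]  S=[0.8056]  K=[0.6400]  nu=[0.4186]  x^+=[-1.9407]  P^+=[0.1856]
step 5: x^-=[-2.1347]  P^-=[0.5146]  S=[0.8046]  K=[0.6396]  nu=[1.9047]  x^+=[-0.9165]  P^+=[0.1855]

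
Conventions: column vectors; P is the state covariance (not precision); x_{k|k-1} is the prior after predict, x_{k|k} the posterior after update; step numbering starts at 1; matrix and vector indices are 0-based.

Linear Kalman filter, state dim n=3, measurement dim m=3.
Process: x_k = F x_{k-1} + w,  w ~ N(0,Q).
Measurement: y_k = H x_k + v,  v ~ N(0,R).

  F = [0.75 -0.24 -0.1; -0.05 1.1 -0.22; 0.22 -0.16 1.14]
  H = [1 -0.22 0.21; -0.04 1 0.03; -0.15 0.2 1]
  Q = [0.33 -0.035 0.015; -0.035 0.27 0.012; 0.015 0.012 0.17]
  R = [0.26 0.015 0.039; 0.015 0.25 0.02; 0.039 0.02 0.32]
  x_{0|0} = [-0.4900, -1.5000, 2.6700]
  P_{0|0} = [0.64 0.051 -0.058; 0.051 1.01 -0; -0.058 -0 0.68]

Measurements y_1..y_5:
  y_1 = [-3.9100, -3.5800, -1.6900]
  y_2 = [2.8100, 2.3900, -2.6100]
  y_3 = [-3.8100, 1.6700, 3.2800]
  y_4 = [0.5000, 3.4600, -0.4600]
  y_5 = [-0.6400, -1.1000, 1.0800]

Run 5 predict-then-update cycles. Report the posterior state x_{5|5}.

step 1: x^-=[-0.2745, -2.2129, 3.1760]  P^-=[0.7453 -0.2587 0.0247; -0.2587 1.5197 -0.3245; 0.0247 -0.3245 1.0779]  S=[1.2806 -0.6688 0.1081; -0.6688 1.7731 0.0741; 0.1081 0.0741 1.3537]  K=[0.7014 0.1091 -0.1645; -0.0819 0.8276 -0.0253; 0.1074 -0.1560 0.7455]  nu=[-4.7893, -1.4734, -4.4646]  x^+=[-3.0599, -2.9270, -0.4370]  P^+=[0.1876 0.0421 -0.0034; 0.0421 0.2078 -0.0300; -0.0034 -0.0300 0.2451]
step 2: x^-=[-1.5488, -2.9706, -0.7030]  P^-=[0.4338 -0.0540 0.0236; -0.0540 0.5435 -0.1158; 0.0236 -0.1158 0.5092]  S=[0.7870 -0.1962 0.0878; -0.1962 0.7920 0.0375; 0.0878 0.0375 0.8105]  K=[0.6042 0.0668 -0.1331; -0.0834 0.6649 -0.0206; 0.0995 -0.1315 0.5906]  nu=[3.8529, 5.3197, -1.5452]  x^+=[1.3402, 0.2773, -1.9316]  P^+=[0.1593 0.0295 0.0003; 0.0295 0.1665 -0.0254; 0.0003 -0.0254 0.1954]
step 3: x^-=[1.1317, 0.6630, -1.9515]  P^-=[0.4193 -0.0546 0.0271; -0.0546 0.4904 -0.0935; 0.0271 -0.0935 0.4432]  S=[0.7666 -0.1803 0.0778; -0.1803 0.7402 0.0473; 0.0778 0.0473 0.7500]  K=[0.5967 0.0583 -0.1278; -0.0850 0.6419 -0.0146; 0.0984 -0.1215 0.5580]  nu=[-4.3860, 1.1108, 5.2687]  x^+=[-2.0941, 1.6721, 0.4221]  P^+=[0.1567 0.0272 0.0016; 0.0272 0.1607 -0.0232; 0.0016 -0.0232 0.1849]
step 4: x^-=[-2.0141, 1.8512, -0.2471]  P^-=[0.4181 -0.0554 0.0286; -0.0554 0.4821 -0.0877; 0.0286 -0.0877 0.4293]  S=[0.7648 -0.1782 0.0756; -0.1782 0.7322 0.0511; 0.0756 0.0511 0.7377]  K=[0.5961 0.0565 -0.1263; -0.0854 0.6379 -0.0123; 0.0985 -0.1181 0.5505]  nu=[2.9733, 1.5357, -0.8852]  x^+=[-0.0432, 2.5879, -0.6229]  P^+=[0.1564 0.0267 0.0021; 0.0267 0.1597 -0.0224; 0.0021 -0.0224 0.1824]
step 5: x^-=[-0.5912, 2.9859, -1.1337]  P^-=[0.4180 -0.0557 0.0290; -0.0557 0.4804 -0.0860; 0.0290 -0.0860 0.4261]  S=[0.7646 -0.1778 0.0751; -0.1778 0.7307 0.0523; 0.0751 0.0523 0.7349]  K=[0.5960 0.0561 -0.1259; -0.0854 0.6370 -0.0116; 0.0986 -0.1171 0.5487]  nu=[0.8462, -4.0755, 1.5278]  x^+=[-0.5079, 0.2996, 0.2655]  P^+=[0.1563 0.0266 0.0022; 0.0266 0.1595 -0.0222; 0.0022 -0.0222 0.1819]

x_post = [-0.5079, 0.2996, 0.2655]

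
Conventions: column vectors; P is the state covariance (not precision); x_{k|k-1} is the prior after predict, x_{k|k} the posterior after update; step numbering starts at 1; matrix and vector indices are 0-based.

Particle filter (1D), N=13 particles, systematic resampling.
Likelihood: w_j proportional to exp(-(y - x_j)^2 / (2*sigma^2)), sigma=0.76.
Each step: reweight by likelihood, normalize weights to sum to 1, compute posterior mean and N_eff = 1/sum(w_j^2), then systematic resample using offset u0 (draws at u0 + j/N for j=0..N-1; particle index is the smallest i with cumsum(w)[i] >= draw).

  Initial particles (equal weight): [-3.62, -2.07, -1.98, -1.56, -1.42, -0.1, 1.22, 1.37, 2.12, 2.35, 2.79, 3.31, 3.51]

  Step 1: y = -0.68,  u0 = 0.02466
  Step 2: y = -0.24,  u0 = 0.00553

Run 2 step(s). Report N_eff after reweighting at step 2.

step 1: w=[0.0002, 0.0791, 0.0976, 0.2156, 0.2623, 0.3149, 0.0185, 0.0111, 0.0005, 0.0001, 0.0000, 0.0000, 0.0000]  mean=-1.0589  Neff=4.3344  idx=[1, 2, 3, 3, 3, 4, 4, 4, 4, 5, 5, 5, 5]
step 2: w=[0.0093, 0.0123, 0.0374, 0.0374, 0.0374, 0.0506, 0.0506, 0.0506, 0.0506, 0.1660, 0.1660, 0.1660, 0.1660]  mean=-0.5721  Neff=8.0074  idx=[0, 3, 5, 7, 8, 9, 9, 10, 10, 11, 11, 12, 12]

N_eff = 8.0074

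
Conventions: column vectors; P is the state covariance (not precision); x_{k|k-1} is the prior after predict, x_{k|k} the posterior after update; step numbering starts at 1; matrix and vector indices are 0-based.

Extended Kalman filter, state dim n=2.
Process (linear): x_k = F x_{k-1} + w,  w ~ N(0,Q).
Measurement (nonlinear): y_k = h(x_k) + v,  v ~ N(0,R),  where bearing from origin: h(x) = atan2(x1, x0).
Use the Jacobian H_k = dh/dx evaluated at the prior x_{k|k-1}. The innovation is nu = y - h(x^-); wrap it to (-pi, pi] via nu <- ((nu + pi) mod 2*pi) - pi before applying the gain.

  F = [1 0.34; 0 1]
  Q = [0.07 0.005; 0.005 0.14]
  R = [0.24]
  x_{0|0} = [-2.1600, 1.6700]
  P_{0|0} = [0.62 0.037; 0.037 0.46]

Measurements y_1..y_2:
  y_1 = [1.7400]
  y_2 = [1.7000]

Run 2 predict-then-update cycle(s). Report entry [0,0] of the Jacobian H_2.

H_jac[0,0] = -0.4695

step 1: x^-=[-1.5922, 1.6700]  P^-=[0.7683 0.1984; 0.1984 0.6000]  H_jac=[-0.3137 -0.2991]  S=[0.4065]  K=[-0.7389; -0.5945]  nu=[-0.5924]  x^+=[-1.1545, 2.0222]  P^+=[0.5464 0.0198; 0.0198 0.4563]
step 2: x^-=[-0.4670, 2.0222]  P^-=[0.6827 0.1800; 0.1800 0.5963]  H_jac=[-0.4695 -0.1084]  S=[0.4158]  K=[-0.8177; -0.3587]  nu=[-0.0978]  x^+=[-0.3871, 2.0572]  P^+=[0.4046 0.0580; 0.0580 0.5428]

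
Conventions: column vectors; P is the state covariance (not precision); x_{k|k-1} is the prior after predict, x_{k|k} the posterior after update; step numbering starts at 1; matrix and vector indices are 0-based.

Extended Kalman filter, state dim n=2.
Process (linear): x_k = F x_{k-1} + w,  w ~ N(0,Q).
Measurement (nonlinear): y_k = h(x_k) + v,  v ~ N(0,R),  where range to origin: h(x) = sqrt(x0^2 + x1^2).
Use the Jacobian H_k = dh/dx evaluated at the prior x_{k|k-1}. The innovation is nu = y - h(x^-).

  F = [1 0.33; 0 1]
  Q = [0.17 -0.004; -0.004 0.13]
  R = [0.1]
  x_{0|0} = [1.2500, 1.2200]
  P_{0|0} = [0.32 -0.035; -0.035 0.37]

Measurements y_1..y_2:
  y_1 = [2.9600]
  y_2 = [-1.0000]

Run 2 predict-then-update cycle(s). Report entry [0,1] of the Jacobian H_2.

H_jac[0,1] = 0.5167

step 1: x^-=[1.6526, 1.2200]  P^-=[0.5072 0.0831; 0.0831 0.5000]  H_jac=[0.8045 0.5939]  S=[0.6841]  K=[0.6686; 0.5318]  nu=[0.9059]  x^+=[2.2583, 1.7018]  P^+=[0.2014 -0.1602; -0.1602 0.3065]
step 2: x^-=[2.8199, 1.7018]  P^-=[0.2990 -0.0630; -0.0630 0.4365]  H_jac=[0.8562 0.5167]  S=[0.3800]  K=[0.5881; 0.4516]  nu=[-4.2936]  x^+=[0.2949, -0.2371]  P^+=[0.1676 -0.1639; -0.1639 0.3590]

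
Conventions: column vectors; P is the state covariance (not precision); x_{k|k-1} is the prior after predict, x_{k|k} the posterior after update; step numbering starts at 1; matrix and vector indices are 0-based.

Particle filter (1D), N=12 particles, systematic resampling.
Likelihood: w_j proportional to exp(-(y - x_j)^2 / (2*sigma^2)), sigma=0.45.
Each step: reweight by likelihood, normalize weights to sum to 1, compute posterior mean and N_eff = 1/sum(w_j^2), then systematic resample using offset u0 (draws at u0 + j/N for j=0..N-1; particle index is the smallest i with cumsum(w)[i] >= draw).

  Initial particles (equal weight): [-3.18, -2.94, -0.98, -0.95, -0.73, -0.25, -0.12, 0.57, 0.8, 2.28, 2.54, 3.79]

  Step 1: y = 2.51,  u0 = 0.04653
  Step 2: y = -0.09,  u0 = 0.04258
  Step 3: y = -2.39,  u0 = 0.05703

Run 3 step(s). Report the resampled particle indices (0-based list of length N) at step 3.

resampled_idx = [0, 1, 2, 3, 4, 5, 6, 7, 8, 9, 10, 11]

step 1: w=[0.0000, 0.0000, 0.0000, 0.0000, 0.0000, 0.0000, 0.0000, 0.0000, 0.0004, 0.4634, 0.5269, 0.0092]  mean=2.4303  Neff=2.0306  idx=[9, 9, 9, 9, 9, 9, 10, 10, 10, 10, 10, 10]
step 2: w=[0.1602, 0.1602, 0.1602, 0.1602, 0.1602, 0.1602, 0.0065, 0.0065, 0.0065, 0.0065, 0.0065, 0.0065]  mean=2.2901  Neff=6.4836  idx=[0, 0, 1, 1, 2, 2, 3, 3, 4, 4, 5, 5]
step 3: w=[0.0833, 0.0833, 0.0833, 0.0833, 0.0833, 0.0833, 0.0833, 0.0833, 0.0833, 0.0833, 0.0833, 0.0833]  mean=2.2800  Neff=12.0000  idx=[0, 1, 2, 3, 4, 5, 6, 7, 8, 9, 10, 11]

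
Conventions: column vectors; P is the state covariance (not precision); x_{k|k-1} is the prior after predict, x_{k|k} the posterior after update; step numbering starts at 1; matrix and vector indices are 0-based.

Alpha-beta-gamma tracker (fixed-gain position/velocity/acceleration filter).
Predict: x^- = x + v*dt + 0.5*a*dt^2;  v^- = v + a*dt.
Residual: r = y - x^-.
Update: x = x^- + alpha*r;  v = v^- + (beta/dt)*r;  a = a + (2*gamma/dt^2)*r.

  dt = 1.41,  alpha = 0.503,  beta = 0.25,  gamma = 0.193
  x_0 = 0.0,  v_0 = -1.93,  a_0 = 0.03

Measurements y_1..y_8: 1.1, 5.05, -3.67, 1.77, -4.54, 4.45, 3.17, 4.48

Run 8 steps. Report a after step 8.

step 1: x_pred=-2.6915  r=3.7915  x^+=-0.7844  v^+=-1.2155  a^+=0.7661
step 2: x_pred=-1.7366  r=6.7866  x^+=1.6771  v^+=1.0681  a^+=2.0838
step 3: x_pred=5.2545  r=-8.9245  x^+=0.7655  v^+=2.4239  a^+=0.3511
step 4: x_pred=4.5321  r=-2.7621  x^+=3.1428  v^+=2.4291  a^+=-0.1852
step 5: x_pred=6.3837  r=-10.9237  x^+=0.8891  v^+=0.2311  a^+=-2.3061
step 6: x_pred=-1.0774  r=5.5274  x^+=1.7029  v^+=-2.0405  a^+=-1.2329
step 7: x_pred=-2.3998  r=5.5698  x^+=0.4018  v^+=-2.7914  a^+=-0.1515
step 8: x_pred=-3.6846  r=8.1646  x^+=0.4222  v^+=-1.5574  a^+=1.4337

a_post = 1.4337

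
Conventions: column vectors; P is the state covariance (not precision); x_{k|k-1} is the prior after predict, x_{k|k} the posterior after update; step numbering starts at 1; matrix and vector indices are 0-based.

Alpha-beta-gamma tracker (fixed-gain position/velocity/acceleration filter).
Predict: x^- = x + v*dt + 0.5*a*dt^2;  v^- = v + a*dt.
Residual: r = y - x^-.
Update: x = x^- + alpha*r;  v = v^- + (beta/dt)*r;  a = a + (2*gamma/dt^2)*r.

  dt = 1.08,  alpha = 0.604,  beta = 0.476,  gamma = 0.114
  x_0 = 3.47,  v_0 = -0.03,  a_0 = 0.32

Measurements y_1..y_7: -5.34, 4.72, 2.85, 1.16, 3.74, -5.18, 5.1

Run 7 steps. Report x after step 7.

step 1: x_pred=3.6242  r=-8.9642  x^+=-1.7902  v^+=-3.6353  a^+=-1.4323
step 2: x_pred=-6.5516  r=11.2716  x^+=0.2565  v^+=-0.2143  a^+=0.7710
step 3: x_pred=0.4747  r=2.3753  x^+=1.9094  v^+=1.6653  a^+=1.2353
step 4: x_pred=4.4284  r=-3.2684  x^+=2.4543  v^+=1.5590  a^+=0.5965
step 5: x_pred=4.4858  r=-0.7458  x^+=4.0353  v^+=1.8744  a^+=0.4507
step 6: x_pred=6.3226  r=-11.5026  x^+=-0.6250  v^+=-2.7085  a^+=-1.7978
step 7: x_pred=-4.5986  r=9.6986  x^+=1.2594  v^+=-0.3755  a^+=0.0980

x_post = 1.2594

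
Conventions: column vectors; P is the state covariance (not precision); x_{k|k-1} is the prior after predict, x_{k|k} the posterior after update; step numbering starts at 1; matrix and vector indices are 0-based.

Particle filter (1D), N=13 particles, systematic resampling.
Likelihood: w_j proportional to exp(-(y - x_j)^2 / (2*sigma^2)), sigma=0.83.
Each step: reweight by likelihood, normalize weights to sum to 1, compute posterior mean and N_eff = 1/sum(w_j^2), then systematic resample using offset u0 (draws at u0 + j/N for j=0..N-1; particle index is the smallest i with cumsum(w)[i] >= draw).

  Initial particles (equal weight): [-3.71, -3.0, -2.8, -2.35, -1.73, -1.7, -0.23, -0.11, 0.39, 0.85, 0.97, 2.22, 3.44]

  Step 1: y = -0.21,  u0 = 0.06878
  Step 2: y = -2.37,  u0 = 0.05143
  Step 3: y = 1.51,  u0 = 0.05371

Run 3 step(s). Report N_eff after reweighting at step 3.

step 1: w=[0.0000, 0.0009, 0.0019, 0.0090, 0.0465, 0.0497, 0.2489, 0.2472, 0.1917, 0.1101, 0.0906, 0.0034, 0.0000]  mean=-0.0147  Neff=5.4094  idx=[5, 6, 6, 6, 7, 7, 7, 8, 8, 8, 9, 10, 10]
step 2: w=[0.7876, 0.0393, 0.0393, 0.0393, 0.0268, 0.0268, 0.0268, 0.0043, 0.0043, 0.0043, 0.0006, 0.0003, 0.0003]  mean=-1.3686  Neff=1.5947  idx=[0, 0, 0, 0, 0, 0, 0, 0, 0, 0, 1, 3, 6]
step 3: w=[0.0015, 0.0015, 0.0015, 0.0015, 0.0015, 0.0015, 0.0015, 0.0015, 0.0015, 0.0015, 0.2949, 0.2949, 0.3952]  mean=-0.2046  Neff=3.0291  idx=[10, 10, 10, 10, 11, 11, 11, 11, 12, 12, 12, 12, 12]

N_eff = 3.0291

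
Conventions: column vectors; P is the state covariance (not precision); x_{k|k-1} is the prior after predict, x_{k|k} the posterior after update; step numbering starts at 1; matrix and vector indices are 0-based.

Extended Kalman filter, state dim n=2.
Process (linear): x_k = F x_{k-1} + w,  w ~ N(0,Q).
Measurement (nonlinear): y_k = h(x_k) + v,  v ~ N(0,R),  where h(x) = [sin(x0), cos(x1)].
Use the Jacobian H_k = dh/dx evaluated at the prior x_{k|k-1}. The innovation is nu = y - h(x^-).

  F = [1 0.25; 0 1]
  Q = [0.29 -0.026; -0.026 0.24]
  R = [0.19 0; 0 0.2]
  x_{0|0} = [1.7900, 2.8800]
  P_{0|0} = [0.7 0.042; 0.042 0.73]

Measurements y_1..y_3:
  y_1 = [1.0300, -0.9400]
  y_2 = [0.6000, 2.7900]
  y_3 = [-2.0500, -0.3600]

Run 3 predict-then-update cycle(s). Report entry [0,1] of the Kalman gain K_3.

K[0,1] = 0.0972

step 1: x^-=[2.5100, 2.8800]  P^-=[1.0566 0.1985; 0.1985 0.9700]  H_jac=[-0.8071 0.0000; 0.0000 -0.2586]  S=[0.8783 0.0414; 0.0414 0.2649]  K=[-0.9690 -0.0422; -0.1388 -0.9254]  nu=[0.4396, 0.0260]  x^+=[2.0830, 2.7950]  P^+=[0.2281 0.0327; 0.0327 0.7156]
step 2: x^-=[2.7817, 2.7950]  P^-=[0.5792 0.1856; 0.1856 0.9556]  H_jac=[-0.9359 0.0000; 0.0000 -0.3397]  S=[0.6973 0.0590; 0.0590 0.3103]  K=[-0.7726 -0.0563; -0.1632 -1.0153]  nu=[0.2478, 3.7305]  x^+=[2.3803, -1.0329]  P^+=[0.1568 0.0331; 0.0331 0.5977]
step 3: x^-=[2.1221, -1.0329]  P^-=[0.5008 0.1565; 0.1565 0.8377]  H_jac=[-0.5238 0.0000; 0.0000 0.8588]  S=[0.3274 -0.0704; -0.0704 0.8178]  K=[-0.7803 0.0972; -0.0624 0.8743]  nu=[-2.9018, -0.8723]  x^+=[4.3015, -1.6145]  P^+=[0.2830 0.0226; 0.0226 0.2036]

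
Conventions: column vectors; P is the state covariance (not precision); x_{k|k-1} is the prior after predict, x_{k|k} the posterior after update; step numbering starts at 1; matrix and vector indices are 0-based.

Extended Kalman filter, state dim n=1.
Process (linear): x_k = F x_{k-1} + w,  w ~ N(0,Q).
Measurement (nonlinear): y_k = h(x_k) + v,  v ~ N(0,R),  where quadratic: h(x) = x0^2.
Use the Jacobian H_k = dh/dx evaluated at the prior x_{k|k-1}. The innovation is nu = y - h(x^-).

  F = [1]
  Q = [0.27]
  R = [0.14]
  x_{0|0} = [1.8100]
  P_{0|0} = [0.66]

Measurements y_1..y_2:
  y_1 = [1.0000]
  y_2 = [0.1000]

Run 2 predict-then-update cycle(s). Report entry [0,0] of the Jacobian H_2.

step 1: x^-=[1.8100]  P^-=[0.9300]  H_jac=[3.6200]  S=[12.3271]  K=[0.2731]  nu=[-2.2761]  x^+=[1.1884]  P^+=[0.0106]
step 2: x^-=[1.1884]  P^-=[0.2806]  H_jac=[2.3768]  S=[1.7249]  K=[0.3866]  nu=[-1.3123]  x^+=[0.6811]  P^+=[0.0228]

H_jac[0,0] = 2.3768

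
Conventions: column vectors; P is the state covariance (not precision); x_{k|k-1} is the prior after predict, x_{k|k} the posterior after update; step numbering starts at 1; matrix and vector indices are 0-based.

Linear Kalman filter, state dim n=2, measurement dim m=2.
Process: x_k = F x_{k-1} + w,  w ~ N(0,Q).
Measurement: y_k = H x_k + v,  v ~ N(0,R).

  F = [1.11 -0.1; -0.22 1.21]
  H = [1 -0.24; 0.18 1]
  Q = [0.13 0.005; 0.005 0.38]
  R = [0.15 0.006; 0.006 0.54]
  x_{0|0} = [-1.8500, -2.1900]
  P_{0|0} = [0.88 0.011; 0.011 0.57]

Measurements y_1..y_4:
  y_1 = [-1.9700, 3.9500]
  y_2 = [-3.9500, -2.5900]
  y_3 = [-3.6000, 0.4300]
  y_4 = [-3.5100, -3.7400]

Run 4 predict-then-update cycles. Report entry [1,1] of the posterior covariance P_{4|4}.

step 1: x^-=[-1.8345, -2.2429]  P^-=[1.2175 -0.2638; -0.2638 1.2513]  S=[1.5662 -0.3276; -0.3276 1.7357]  K=[0.8458 0.1339; -0.2240 0.6513]  nu=[-0.6738, 6.5231]  x^+=[-1.5311, 2.1562]  P^+=[0.1402 0.0521; 0.0521 0.3409]
step 2: x^-=[-1.9151, 2.9459]  P^-=[0.2946 0.0007; 0.0007 0.8582]  S=[0.4937 -0.1463; -0.1463 1.4080]  K=[0.6270 0.1033; -0.2427 0.5844]  nu=[-1.3279, -5.1911]  x^+=[-3.2838, 0.2344]  P^+=[0.1044 0.0407; 0.0407 0.3068]
step 3: x^-=[-3.6684, 1.0060]  P^-=[0.2527 -0.0020; -0.0020 0.8125]  S=[0.4505 -0.1454; -0.1454 1.3600]  K=[0.5928 0.0954; -0.2533 0.5701]  nu=[0.3099, 0.0843]  x^+=[-3.4767, 0.9756]  P^+=[0.0985 0.0373; 0.0373 0.2996]
step 4: x^-=[-3.9567, 1.9453]  P^-=[0.2460 -0.0043; -0.0043 0.8036]  S=[0.4444 -0.1467; -0.1467 1.3500]  K=[0.5868 0.0934; -0.2566 0.5668]  nu=[0.9136, -4.9731]  x^+=[-3.8849, -1.1077]  P^+=[0.0973 0.0364; 0.0364 0.2980]

P_post[1,1] = 0.2980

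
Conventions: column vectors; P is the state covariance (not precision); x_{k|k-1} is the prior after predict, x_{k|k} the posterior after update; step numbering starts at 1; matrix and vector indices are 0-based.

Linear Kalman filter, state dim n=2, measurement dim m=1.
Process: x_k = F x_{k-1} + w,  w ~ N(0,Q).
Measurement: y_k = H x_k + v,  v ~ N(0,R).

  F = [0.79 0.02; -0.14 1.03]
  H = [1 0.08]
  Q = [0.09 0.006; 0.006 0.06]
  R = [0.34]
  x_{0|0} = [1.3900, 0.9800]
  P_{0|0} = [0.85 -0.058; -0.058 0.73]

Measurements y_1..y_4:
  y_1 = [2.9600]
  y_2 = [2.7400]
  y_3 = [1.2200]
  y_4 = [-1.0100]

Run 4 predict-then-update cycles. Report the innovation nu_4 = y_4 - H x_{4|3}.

step 1: x^-=[1.1177, 0.8148]  P^-=[0.6189 -0.1200; -0.1200 0.8678]  S=[0.9453]  K=[0.6446; -0.0535]  nu=[1.7771]  x^+=[2.2632, 0.7197]  P^+=[0.2262 -0.0874; -0.0874 0.8651]
step 2: x^-=[1.8024, 0.4245]  P^-=[0.2287 -0.0721; -0.0721 1.0075]  S=[0.5636]  K=[0.3956; 0.0151]  nu=[0.9037]  x^+=[2.1598, 0.4381]  P^+=[0.1405 -0.0754; -0.0754 1.0073]
step 3: x^-=[1.7150, 0.1489]  P^-=[0.1757 -0.0500; -0.0500 1.1532]  S=[0.5151]  K=[0.3334; 0.0821]  nu=[-0.5069]  x^+=[1.5460, 0.1073]  P^+=[0.1185 -0.0641; -0.0641 1.1497]
step 4: x^-=[1.2235, -0.1059]  P^-=[0.1624 -0.0354; -0.0354 1.3005]  S=[0.5050]  K=[0.3159; 0.1360]  nu=[-2.2250]  x^+=[0.5206, -0.4085]  P^+=[0.1120 -0.0571; -0.0571 1.2912]

innov = [-2.2250]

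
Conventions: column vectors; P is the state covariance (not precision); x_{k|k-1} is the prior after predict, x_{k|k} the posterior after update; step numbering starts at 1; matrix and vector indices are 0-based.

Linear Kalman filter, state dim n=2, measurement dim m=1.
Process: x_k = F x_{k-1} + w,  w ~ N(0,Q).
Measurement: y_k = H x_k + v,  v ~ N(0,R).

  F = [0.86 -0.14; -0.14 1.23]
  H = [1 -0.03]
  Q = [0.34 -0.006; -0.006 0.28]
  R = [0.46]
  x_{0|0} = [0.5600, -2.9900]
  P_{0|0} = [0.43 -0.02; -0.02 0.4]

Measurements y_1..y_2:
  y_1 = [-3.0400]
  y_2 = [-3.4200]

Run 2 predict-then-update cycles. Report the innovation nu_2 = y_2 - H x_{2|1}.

innov = [-2.6787]

step 1: x^-=[0.9002, -3.7561]  P^-=[0.6707 -0.1482; -0.1482 0.9005]  S=[1.1404]  K=[0.5920; -0.1536]  nu=[-4.0529]  x^+=[-1.4992, -3.1334]  P^+=[0.2710 -0.0445; -0.0445 0.8736]
step 2: x^-=[-0.8506, -3.6442]  P^-=[0.5683 -0.2370; -0.2370 1.6222]  S=[1.0439]  K=[0.5512; -0.2736]  nu=[-2.6787]  x^+=[-2.3270, -2.9113]  P^+=[0.2511 -0.0795; -0.0795 1.5441]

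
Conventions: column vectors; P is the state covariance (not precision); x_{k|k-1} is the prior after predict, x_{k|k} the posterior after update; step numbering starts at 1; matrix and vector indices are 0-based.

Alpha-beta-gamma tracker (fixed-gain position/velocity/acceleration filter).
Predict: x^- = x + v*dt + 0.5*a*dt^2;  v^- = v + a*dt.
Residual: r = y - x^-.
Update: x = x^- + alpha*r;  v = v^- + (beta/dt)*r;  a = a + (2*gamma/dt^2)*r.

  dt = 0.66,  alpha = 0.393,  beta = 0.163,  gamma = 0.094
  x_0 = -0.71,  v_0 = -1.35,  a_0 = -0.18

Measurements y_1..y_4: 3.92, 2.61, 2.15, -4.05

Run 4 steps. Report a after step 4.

step 1: x_pred=-1.6402  r=5.5602  x^+=0.5450  v^+=-0.0956  a^+=2.2197
step 2: x_pred=0.9653  r=1.6447  x^+=1.6117  v^+=1.7756  a^+=2.9295
step 3: x_pred=3.4216  r=-1.2716  x^+=2.9219  v^+=3.3951  a^+=2.3807
step 4: x_pred=5.6811  r=-9.7311  x^+=1.8568  v^+=2.5630  a^+=-1.8191

a_post = -1.8191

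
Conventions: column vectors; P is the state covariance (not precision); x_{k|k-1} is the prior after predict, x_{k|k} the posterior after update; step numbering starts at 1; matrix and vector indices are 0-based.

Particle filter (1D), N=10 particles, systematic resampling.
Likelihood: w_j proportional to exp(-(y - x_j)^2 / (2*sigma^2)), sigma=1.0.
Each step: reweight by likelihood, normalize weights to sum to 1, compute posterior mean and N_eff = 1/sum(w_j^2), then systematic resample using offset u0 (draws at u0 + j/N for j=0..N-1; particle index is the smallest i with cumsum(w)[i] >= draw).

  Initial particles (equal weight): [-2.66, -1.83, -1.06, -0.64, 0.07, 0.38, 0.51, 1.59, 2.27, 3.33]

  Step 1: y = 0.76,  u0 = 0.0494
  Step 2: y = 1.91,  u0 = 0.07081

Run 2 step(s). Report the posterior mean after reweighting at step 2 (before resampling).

post_mean = 1.1114

step 1: w=[0.0007, 0.0080, 0.0438, 0.0861, 0.1809, 0.2135, 0.2225, 0.1626, 0.0734, 0.0084]  mean=0.5426  Neff=5.9129  idx=[2, 4, 4, 5, 5, 6, 6, 6, 7, 8]
step 2: w=[0.0030, 0.0458, 0.0458, 0.0773, 0.0773, 0.0935, 0.0935, 0.0935, 0.2367, 0.2335]  mean=1.1114  Neff=6.5386  idx=[2, 3, 5, 6, 7, 8, 8, 9, 9, 9]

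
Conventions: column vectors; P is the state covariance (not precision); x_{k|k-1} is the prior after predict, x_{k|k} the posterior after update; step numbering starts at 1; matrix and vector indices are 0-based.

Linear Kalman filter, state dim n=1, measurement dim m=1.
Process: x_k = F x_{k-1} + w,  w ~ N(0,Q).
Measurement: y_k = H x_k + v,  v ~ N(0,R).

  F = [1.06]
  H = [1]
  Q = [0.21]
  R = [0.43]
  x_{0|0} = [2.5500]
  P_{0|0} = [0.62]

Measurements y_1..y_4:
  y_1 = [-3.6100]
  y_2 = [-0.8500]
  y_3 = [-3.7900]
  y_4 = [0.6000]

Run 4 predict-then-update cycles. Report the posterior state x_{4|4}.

step 1: x^-=[2.7030]  P^-=[0.9066]  S=[1.3366]  K=[0.6783]  nu=[-6.3130]  x^+=[-1.5791]  P^+=[0.2917]
step 2: x^-=[-1.6738]  P^-=[0.5377]  S=[0.9677]  K=[0.5557]  nu=[0.8238]  x^+=[-1.2161]  P^+=[0.2389]
step 3: x^-=[-1.2890]  P^-=[0.4785]  S=[0.9085]  K=[0.5267]  nu=[-2.5010]  x^+=[-2.6062]  P^+=[0.2265]
step 4: x^-=[-2.7626]  P^-=[0.4645]  S=[0.8945]  K=[0.5193]  nu=[3.3626]  x^+=[-1.0165]  P^+=[0.2233]

x_post = [-1.0165]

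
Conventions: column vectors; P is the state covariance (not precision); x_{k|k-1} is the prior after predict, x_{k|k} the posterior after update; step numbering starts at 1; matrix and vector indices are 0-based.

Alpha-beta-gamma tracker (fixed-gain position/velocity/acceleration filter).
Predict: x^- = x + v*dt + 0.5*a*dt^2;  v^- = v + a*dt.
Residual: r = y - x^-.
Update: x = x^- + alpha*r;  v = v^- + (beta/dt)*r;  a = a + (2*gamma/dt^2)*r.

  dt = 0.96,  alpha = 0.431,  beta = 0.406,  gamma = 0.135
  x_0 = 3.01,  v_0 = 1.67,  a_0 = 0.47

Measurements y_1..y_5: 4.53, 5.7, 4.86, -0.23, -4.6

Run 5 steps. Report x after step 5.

x_post = -2.4099

step 1: x_pred=4.8298  r=-0.2998  x^+=4.7006  v^+=1.9944  a^+=0.3822
step 2: x_pred=6.7913  r=-1.0913  x^+=6.3210  v^+=1.8998  a^+=0.0625
step 3: x_pred=8.1735  r=-3.3135  x^+=6.7454  v^+=0.5584  a^+=-0.9083
step 4: x_pred=6.8629  r=-7.0929  x^+=3.8059  v^+=-3.3133  a^+=-2.9863
step 5: x_pred=-0.7510  r=-3.8490  x^+=-2.4099  v^+=-7.8080  a^+=-4.1139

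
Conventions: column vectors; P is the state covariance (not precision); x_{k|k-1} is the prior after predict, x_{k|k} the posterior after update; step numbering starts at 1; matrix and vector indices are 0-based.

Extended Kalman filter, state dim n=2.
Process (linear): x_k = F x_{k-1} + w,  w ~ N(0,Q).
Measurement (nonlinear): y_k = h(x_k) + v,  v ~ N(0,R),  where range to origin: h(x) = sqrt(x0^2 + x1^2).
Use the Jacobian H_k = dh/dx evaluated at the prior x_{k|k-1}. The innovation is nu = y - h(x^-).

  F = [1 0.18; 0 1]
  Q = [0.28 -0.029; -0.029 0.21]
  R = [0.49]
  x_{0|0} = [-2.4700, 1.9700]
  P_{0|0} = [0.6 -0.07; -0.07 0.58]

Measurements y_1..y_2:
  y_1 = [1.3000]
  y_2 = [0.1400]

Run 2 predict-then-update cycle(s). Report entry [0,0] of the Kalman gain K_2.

step 1: x^-=[-2.1154, 1.9700]  P^-=[0.8736 0.0054; 0.0054 0.7900]  H_jac=[-0.7318 0.6815]  S=[1.3194]  K=[-0.4818; 0.4051]  nu=[-1.5906]  x^+=[-1.3491, 1.3257]  P^+=[0.5674 0.2629; 0.2629 0.5735]
step 2: x^-=[-1.1105, 1.3257]  P^-=[0.9606 0.3371; 0.3371 0.7835]  H_jac=[-0.6421 0.7666]  S=[1.0146]  K=[-0.3532; 0.3786]  nu=[-1.5893]  x^+=[-0.5491, 0.7239]  P^+=[0.8340 0.4728; 0.4728 0.6381]

K[0,0] = -0.3532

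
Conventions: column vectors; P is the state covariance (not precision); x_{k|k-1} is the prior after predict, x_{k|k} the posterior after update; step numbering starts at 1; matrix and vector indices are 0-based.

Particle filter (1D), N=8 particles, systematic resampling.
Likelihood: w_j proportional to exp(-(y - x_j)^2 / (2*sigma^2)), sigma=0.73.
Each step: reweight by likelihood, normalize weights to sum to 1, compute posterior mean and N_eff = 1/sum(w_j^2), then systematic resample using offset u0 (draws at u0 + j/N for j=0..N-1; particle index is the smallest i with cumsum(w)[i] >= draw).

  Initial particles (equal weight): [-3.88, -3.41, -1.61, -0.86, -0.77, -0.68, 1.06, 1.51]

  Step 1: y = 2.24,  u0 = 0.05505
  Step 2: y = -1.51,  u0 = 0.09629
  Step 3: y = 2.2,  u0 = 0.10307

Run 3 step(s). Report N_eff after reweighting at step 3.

N_eff = 7.1865

step 1: w=[0.0000, 0.0000, 0.0000, 0.0001, 0.0002, 0.0004, 0.3084, 0.6908]  mean=1.3695  Neff=1.7471  idx=[6, 6, 6, 7, 7, 7, 7, 7]
step 2: w=[0.2880, 0.2880, 0.2880, 0.0272, 0.0272, 0.0272, 0.0272, 0.0272]  mean=1.1212  Neff=3.9595  idx=[0, 0, 1, 1, 2, 2, 2, 6]
step 3: w=[0.1091, 0.1091, 0.1091, 0.1091, 0.1091, 0.1091, 0.1091, 0.2363]  mean=1.1663  Neff=7.1865  idx=[0, 2, 3, 4, 5, 6, 7, 7]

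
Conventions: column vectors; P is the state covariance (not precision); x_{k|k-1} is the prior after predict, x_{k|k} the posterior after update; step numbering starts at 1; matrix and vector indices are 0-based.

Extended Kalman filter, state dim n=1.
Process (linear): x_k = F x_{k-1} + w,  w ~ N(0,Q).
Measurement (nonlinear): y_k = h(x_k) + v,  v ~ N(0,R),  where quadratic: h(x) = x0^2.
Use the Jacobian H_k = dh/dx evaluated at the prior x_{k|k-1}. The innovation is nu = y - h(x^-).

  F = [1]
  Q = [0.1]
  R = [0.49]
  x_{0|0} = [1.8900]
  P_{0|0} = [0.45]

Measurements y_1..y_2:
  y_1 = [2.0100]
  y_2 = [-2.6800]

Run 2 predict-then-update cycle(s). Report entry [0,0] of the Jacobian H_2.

H_jac[0,0] = 3.0020

step 1: x^-=[1.8900]  P^-=[0.5500]  H_jac=[3.7800]  S=[8.3486]  K=[0.2490]  nu=[-1.5621]  x^+=[1.5010]  P^+=[0.0323]
step 2: x^-=[1.5010]  P^-=[0.1323]  H_jac=[3.0020]  S=[1.6821]  K=[0.2361]  nu=[-4.9330]  x^+=[0.3364]  P^+=[0.0385]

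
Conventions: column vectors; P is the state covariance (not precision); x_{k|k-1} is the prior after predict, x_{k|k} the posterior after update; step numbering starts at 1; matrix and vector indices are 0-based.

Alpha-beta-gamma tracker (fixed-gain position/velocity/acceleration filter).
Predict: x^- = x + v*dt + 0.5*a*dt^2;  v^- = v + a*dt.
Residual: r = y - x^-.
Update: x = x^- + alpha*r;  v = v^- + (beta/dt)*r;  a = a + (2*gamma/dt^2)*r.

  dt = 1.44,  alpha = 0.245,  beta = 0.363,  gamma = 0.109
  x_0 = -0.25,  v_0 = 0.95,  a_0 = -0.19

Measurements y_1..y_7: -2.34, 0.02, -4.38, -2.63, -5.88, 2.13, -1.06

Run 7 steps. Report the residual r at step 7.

step 1: x_pred=0.9210  r=-3.2610  x^+=0.1221  v^+=-0.1456  a^+=-0.5328
step 2: x_pred=-0.6401  r=0.6601  x^+=-0.4784  v^+=-0.7465  a^+=-0.4634
step 3: x_pred=-2.0339  r=-2.3461  x^+=-2.6087  v^+=-2.0053  a^+=-0.7101
step 4: x_pred=-6.2325  r=3.6025  x^+=-5.3499  v^+=-2.1197  a^+=-0.3314
step 5: x_pred=-8.7458  r=2.8658  x^+=-8.0437  v^+=-1.8744  a^+=-0.0301
step 6: x_pred=-10.7740  r=12.9040  x^+=-7.6125  v^+=1.3352  a^+=1.3265
step 7: x_pred=-4.3145  r=3.2545  x^+=-3.5172  v^+=4.0658  a^+=1.6687

resid = 3.2545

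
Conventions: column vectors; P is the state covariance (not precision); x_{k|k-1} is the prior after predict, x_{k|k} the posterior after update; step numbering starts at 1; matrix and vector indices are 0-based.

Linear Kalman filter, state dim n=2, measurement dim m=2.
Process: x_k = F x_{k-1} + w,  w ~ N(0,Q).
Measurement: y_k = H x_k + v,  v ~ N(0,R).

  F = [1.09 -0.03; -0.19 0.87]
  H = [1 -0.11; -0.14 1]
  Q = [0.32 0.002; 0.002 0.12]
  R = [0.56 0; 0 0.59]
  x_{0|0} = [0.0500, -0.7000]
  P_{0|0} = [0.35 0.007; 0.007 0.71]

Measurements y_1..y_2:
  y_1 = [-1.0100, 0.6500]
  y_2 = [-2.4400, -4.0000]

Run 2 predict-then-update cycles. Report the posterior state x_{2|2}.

x_post = [-1.4288, -1.3877]

step 1: x^-=[0.0755, -0.6185]  P^-=[0.7360 -0.0823; -0.0823 0.6677]  S=[1.3222 -0.2601; -0.2601 1.2952]  K=[0.5574 -0.0312; -0.0153 0.5214]  nu=[-1.1535, 1.2791]  x^+=[-0.6074, 0.0660]  P^+=[0.3150 0.0257; 0.0257 0.3112]
step 2: x^-=[-0.6640, 0.1728]  P^-=[0.6928 -0.0468; -0.0468 0.3584]  S=[1.2674 -0.1840; -0.1840 0.9751]  K=[0.5442 -0.0448; -0.0141 0.3716]  nu=[-1.7570, -4.2658]  x^+=[-1.4288, -1.3877]  P^+=[0.3065 0.0165; 0.0165 0.2216]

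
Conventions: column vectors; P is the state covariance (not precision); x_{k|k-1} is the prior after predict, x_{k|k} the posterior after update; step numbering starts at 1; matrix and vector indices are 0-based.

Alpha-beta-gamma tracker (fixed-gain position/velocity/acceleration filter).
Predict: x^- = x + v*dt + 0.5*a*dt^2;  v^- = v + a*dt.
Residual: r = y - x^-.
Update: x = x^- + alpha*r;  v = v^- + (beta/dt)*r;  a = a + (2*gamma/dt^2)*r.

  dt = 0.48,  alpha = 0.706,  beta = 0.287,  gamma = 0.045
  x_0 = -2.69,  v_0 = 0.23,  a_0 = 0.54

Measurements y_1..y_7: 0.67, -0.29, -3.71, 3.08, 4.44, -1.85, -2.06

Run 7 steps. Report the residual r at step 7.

resid = -2.6332

step 1: x_pred=-2.5174  r=3.1874  x^+=-0.2671  v^+=2.3950  a^+=1.7851
step 2: x_pred=1.0881  r=-1.3781  x^+=0.1152  v^+=2.4278  a^+=1.2467
step 3: x_pred=1.4241  r=-5.1341  x^+=-2.2006  v^+=-0.0435  a^+=-0.7588
step 4: x_pred=-2.3089  r=5.3889  x^+=1.4957  v^+=2.8143  a^+=1.3462
step 5: x_pred=3.0016  r=1.4384  x^+=4.0171  v^+=4.3205  a^+=1.9081
step 6: x_pred=6.3108  r=-8.1608  x^+=0.5493  v^+=0.3570  a^+=-1.2797
step 7: x_pred=0.5732  r=-2.6332  x^+=-1.2858  v^+=-1.8317  a^+=-2.3083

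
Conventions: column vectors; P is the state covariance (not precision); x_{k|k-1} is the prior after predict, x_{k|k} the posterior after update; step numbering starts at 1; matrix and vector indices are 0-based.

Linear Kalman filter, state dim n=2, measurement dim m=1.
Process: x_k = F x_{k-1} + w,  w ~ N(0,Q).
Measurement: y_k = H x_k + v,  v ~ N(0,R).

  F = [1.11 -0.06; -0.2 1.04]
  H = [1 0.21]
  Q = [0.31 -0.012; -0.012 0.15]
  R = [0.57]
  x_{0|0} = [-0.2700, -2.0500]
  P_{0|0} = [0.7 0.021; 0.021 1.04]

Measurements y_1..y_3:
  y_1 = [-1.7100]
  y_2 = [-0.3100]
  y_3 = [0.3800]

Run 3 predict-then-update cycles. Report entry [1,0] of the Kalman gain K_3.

K[1,0] = -0.1839

step 1: x^-=[-0.1767, -2.0780]  P^-=[1.1734 -0.2078; -0.2078 1.2941]  S=[1.7132]  K=[0.6595; 0.0373]  nu=[-1.0969]  x^+=[-0.9001, -2.1190]  P^+=[0.4284 -0.2500; -0.2500 1.2917]
step 2: x^-=[-0.8719, -2.0237]  P^-=[0.8758 -0.4793; -0.4793 1.6683]  S=[1.3180]  K=[0.5881; -0.0978]  nu=[0.9869]  x^+=[-0.2915, -2.1203]  P^+=[0.4199 -0.4035; -0.4035 1.6557]
step 3: x^-=[-0.1964, -2.1468]  P^-=[0.8871 -0.6791; -0.6791 2.1254]  S=[1.2656]  K=[0.5882; -0.1839]  nu=[1.0272]  x^+=[0.4079, -2.3357]  P^+=[0.4492 -0.5422; -0.5422 2.0826]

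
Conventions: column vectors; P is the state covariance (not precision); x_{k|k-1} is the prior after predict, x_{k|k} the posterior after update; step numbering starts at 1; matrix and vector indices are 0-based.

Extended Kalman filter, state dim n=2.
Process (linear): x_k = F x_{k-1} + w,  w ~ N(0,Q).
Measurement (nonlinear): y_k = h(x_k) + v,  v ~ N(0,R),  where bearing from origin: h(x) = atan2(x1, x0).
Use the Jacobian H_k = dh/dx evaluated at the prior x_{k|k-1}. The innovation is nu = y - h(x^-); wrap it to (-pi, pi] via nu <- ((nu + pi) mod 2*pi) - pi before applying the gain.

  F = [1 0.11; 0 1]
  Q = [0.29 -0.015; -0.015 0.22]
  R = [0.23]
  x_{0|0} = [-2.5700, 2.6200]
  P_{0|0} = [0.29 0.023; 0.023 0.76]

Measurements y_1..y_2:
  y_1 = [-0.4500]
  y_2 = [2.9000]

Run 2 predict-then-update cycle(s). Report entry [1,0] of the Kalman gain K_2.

K[1,0] = -0.1437

step 1: x^-=[-2.2818, 2.6200]  P^-=[0.5943 0.0916; 0.0916 0.9800]  H_jac=[-0.2170 -0.1890]  S=[0.3005]  K=[-0.4868; -0.6826]  nu=[-2.7373]  x^+=[-0.9493, 4.4884]  P^+=[0.5230 -0.0083; -0.0083 0.8400]
step 2: x^-=[-0.4556, 4.4884]  P^-=[0.8214 0.0691; 0.0691 1.0600]  H_jac=[-0.2205 -0.0224]  S=[0.2712]  K=[-0.6737; -0.1437]  nu=[1.2281]  x^+=[-1.2829, 4.3119]  P^+=[0.6983 0.0429; 0.0429 1.0544]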